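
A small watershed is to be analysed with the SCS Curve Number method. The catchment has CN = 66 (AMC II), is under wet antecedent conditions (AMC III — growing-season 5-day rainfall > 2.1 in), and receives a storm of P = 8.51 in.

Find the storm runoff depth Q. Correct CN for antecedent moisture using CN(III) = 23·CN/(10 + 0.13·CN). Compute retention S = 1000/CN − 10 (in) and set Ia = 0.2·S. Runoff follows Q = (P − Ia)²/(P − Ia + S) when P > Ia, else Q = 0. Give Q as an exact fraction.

Adjust CN=66 to AMC III: 23·66/(10 + 0.13·66) → 1518 ÷ (929/50) = 75900/929 ≈ 81.701
Retention S: 1000/CN − 10 with CN=81.701 → S = 1700/759 ≈ 2.240 in
Initial abstraction Ia = S/5 = (1700/759)/5 = 340/759 ≈ 0.448 in
Excess rainfall: 8.510 − 0.448 = 8.062 in; P > Ia so Q > 0
Runoff Q = (P−Ia)²/(P−Ia+S) = (8.062)²/(8.062+2.240) = 374432624281/59346893100 ≈ 6.309 in

Q = 374432624281/59346893100 in ≈ 6.309 in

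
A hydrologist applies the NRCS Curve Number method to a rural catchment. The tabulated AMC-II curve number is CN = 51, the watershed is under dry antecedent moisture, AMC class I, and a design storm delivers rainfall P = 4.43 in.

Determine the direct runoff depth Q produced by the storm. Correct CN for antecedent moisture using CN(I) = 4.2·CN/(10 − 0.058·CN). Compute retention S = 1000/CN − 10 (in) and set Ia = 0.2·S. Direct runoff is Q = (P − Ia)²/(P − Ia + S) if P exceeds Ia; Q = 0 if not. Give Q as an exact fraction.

Dry (AMC I): CN(I) = 4.2·51/(10 − 0.058·51) = (1071/5)/(3521/500) = 15300/503 ≈ 30.417
S = 1000/(15300/503) − 10 = 3500/153 in ≈ 22.876 in
Ia = 0.2·(3500/153) = 700/153 in ≈ 4.575 in
P = 4.430 ≤ Ia = 4.575 in: entire storm abstracted, Q = 0.

Q = 0 in ≈ 0.000 in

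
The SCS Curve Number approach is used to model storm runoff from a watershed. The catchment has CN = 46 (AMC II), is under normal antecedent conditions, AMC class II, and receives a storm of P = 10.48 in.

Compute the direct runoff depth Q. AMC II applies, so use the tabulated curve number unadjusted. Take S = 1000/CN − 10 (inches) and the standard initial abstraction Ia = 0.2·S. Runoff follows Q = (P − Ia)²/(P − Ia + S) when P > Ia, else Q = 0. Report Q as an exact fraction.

CN(II) = 46; AMC II needs no correction.
S = 1000/46 − 10 = 270/23 in ≈ 11.739 in
Ia = 0.2·(270/23) = 54/23 in ≈ 2.348 in
Since P=10.480 > Ia=2.348: effective rainfall P−Ia = 4676/575 in
Q: (4676/575)² ÷ (11426/575) = 10932488/3284975 in (≈ 3.328 in)

Q = 10932488/3284975 in ≈ 3.328 in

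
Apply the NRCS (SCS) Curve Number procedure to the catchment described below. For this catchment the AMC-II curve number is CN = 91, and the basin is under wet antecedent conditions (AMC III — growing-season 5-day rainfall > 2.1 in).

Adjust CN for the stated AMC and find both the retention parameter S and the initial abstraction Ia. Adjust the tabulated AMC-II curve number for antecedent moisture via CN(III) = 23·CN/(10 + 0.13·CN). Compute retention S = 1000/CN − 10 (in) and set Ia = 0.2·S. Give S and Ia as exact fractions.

CN(III) from CN(II)=91: (23·91)/(10 + 0.13·91) = 209300/2183 ≈ 95.877
Retention S: 1000/CN − 10 with CN=95.877 → S = 900/2093 ≈ 0.430 in
Ia = 0.2·(900/2093) = 180/2093 in ≈ 0.086 in

S = 900/2093 in ≈ 0.430 in; Ia = 180/2093 in ≈ 0.086 in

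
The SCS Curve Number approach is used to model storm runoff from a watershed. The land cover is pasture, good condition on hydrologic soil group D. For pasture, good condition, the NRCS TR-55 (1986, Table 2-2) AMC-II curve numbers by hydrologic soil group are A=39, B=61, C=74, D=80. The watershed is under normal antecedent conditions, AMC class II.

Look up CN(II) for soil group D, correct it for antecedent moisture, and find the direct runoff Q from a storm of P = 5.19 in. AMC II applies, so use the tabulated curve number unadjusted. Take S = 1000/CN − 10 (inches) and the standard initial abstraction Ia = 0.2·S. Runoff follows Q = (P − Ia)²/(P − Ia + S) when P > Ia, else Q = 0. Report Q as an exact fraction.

Q = 219961/71900 in ≈ 3.059 in

NRCS table: pasture, good condition, soil group D → CN(II) = 80
Average conditions: CN = 80 (no AMC adjustment).
Max retention: S = 1000/80 − 10 = 5/2 in (≈ 2.500 in)
Initial abstraction Ia = S/5 = (5/2)/5 = 1/2 ≈ 0.500 in
P − Ia = 5.190 − 0.500 = 469/100 ≈ 4.690 in (> 0, runoff occurs)
Q = (469/100)²/((469/100) + 5/2) = (219961/10000)/(719/100) = 219961/71900 in ≈ 3.059 in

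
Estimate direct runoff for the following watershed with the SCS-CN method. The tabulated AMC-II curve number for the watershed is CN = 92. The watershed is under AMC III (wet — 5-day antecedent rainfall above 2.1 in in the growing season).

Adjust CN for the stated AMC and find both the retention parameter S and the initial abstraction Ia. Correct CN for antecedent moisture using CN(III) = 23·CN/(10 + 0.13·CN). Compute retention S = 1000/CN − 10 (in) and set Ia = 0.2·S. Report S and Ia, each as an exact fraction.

CN(III) from CN(II)=92: (23·92)/(10 + 0.13·92) = 52900/549 ≈ 96.357
S = 1000/(52900/549) − 10 = 200/529 in ≈ 0.378 in
Initial abstraction Ia = S/5 = (200/529)/5 = 40/529 ≈ 0.076 in

S = 200/529 in ≈ 0.378 in; Ia = 40/529 in ≈ 0.076 in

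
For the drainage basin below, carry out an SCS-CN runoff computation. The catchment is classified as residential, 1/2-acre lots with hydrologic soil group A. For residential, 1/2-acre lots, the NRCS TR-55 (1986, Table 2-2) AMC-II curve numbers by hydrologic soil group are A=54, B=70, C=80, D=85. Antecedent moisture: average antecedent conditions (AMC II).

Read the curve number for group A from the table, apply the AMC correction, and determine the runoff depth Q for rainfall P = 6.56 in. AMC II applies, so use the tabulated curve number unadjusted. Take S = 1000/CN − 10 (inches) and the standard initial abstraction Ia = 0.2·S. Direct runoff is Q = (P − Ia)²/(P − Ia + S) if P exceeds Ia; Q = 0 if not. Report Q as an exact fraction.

Q = 2686321/1523475 in ≈ 1.763 in

NRCS table: residential, 1/2-acre lots, soil group A → CN(II) = 54
Average conditions: CN = 54 (no AMC adjustment).
S = 1000/54 − 10 = 230/27 in ≈ 8.519 in
Initial abstraction Ia = S/5 = (230/27)/5 = 46/27 ≈ 1.704 in
P − Ia = 6.560 − 1.704 = 3278/675 ≈ 4.856 in (> 0, runoff occurs)
Runoff Q = (P−Ia)²/(P−Ia+S) = (4.856)²/(4.856+8.519) = 2686321/1523475 ≈ 1.763 in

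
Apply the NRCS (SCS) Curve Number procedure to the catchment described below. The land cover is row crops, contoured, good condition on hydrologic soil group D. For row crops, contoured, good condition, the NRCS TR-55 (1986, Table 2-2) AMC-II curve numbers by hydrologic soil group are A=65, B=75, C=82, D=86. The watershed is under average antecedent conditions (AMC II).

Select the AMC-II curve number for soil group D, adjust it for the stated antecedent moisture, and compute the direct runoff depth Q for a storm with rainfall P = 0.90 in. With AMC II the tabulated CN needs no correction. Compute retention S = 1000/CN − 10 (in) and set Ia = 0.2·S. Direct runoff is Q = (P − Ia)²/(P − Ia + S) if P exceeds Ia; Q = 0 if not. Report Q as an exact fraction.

NRCS table: row crops, contoured, good condition, soil group D → CN(II) = 86
Average conditions: CN = 86 (no AMC adjustment).
S = 1000/86 − 10 = 70/43 in ≈ 1.628 in
Ia = 0.2·(70/43) = 14/43 in ≈ 0.326 in
P − Ia = 0.900 − 0.326 = 247/430 ≈ 0.574 in (> 0, runoff occurs)
Q = (247/430)²/((247/430) + 70/43) = (61009/184900)/(947/430) = 61009/407210 in ≈ 0.150 in

Q = 61009/407210 in ≈ 0.150 in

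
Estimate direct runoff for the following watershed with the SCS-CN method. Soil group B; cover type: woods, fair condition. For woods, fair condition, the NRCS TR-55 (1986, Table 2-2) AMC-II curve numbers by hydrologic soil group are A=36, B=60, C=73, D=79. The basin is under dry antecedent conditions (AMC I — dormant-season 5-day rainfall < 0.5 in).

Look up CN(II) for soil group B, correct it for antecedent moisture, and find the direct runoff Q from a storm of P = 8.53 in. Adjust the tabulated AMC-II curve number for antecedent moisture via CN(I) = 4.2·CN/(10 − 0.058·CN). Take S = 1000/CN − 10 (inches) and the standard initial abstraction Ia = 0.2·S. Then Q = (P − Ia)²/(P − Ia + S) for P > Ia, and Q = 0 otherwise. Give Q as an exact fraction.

NRCS table: woods, fair condition, soil group B → CN(II) = 60
Adjust CN=60 to AMC I: 4.2·60/(10 − 0.058·60) → 252 ÷ (163/25) = 6300/163 ≈ 38.650
Max retention: S = 1000/(6300/163) − 10 = 1000/63 in (≈ 15.873 in)
Initial abstraction Ia = S/5 = (1000/63)/5 = 200/63 ≈ 3.175 in
Excess rainfall: 8.530 − 3.175 = 5.355 in; P > Ia so Q > 0
Q: (33739/6300)² ÷ (133739/6300) = 1138320121/842555700 in (≈ 1.351 in)

Q = 1138320121/842555700 in ≈ 1.351 in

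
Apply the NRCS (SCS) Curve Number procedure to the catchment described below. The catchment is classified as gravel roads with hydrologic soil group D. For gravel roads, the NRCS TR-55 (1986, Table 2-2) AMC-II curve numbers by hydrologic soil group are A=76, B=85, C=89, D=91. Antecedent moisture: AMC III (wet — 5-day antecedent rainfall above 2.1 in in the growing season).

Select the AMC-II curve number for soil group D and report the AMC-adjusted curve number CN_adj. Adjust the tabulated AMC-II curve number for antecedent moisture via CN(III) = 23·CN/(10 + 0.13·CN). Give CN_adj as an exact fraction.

CN_adj = 209300/2183 ≈ 95.877

NRCS table: gravel roads, soil group D → CN(II) = 91
Adjust CN=91 to AMC III: 23·91/(10 + 0.13·91) → 2093 ÷ (2183/100) = 209300/2183 ≈ 95.877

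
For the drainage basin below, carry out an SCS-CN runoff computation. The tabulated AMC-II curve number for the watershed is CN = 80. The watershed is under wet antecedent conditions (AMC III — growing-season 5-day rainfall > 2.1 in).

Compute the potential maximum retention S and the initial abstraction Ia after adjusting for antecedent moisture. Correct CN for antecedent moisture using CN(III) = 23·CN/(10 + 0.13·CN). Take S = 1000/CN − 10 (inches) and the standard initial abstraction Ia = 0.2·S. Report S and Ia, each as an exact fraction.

Adjust CN=80 to AMC III: 23·80/(10 + 0.13·80) → 1840 ÷ (102/5) = 4600/51 ≈ 90.196
Max retention: S = 1000/(4600/51) − 10 = 25/23 in (≈ 1.087 in)
Initial abstraction Ia = S/5 = (25/23)/5 = 5/23 ≈ 0.217 in

S = 25/23 in ≈ 1.087 in; Ia = 5/23 in ≈ 0.217 in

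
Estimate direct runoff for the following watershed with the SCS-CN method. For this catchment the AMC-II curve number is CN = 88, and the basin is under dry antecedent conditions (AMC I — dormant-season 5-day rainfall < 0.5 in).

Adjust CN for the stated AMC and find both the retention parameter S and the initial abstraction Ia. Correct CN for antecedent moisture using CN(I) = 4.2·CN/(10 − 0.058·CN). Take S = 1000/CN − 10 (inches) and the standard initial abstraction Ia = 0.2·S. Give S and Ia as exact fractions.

S = 250/77 in ≈ 3.247 in; Ia = 50/77 in ≈ 0.649 in

CN(I) from CN(II)=88: (4.2·88)/(10 − 0.058·88) = 3850/51 ≈ 75.490
S = 1000/(3850/51) − 10 = 250/77 in ≈ 3.247 in
Ia = 0.2S: 0.2·3.247 = 0.649 in (exactly 50/77)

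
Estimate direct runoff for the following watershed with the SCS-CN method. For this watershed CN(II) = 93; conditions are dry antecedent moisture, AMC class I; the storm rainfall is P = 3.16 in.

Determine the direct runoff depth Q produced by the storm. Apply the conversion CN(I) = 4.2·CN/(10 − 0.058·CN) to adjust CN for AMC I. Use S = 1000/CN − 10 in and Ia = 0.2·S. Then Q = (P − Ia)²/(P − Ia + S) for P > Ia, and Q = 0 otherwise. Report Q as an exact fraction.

CN(I) from CN(II)=93: (4.2·93)/(10 − 0.058·93) = 27900/329 ≈ 84.802
Retention S: 1000/CN − 10 with CN=84.802 → S = 500/279 ≈ 1.792 in
Ia = 0.2S: 0.2·1.792 = 0.358 in (exactly 100/279)
Since P=3.160 > Ia=0.358: effective rainfall P−Ia = 19541/6975 in
Runoff Q = (P−Ia)²/(P−Ia+S) = (2.802)²/(2.802+1.792) = 381850681/223485975 ≈ 1.709 in

Q = 381850681/223485975 in ≈ 1.709 in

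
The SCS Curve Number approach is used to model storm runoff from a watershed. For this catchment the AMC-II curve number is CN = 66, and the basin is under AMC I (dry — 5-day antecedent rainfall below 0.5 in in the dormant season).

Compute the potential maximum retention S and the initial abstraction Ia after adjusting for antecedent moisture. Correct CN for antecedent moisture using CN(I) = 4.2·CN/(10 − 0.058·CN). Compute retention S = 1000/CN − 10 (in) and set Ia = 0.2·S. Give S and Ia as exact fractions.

S = 8500/693 in ≈ 12.266 in; Ia = 1700/693 in ≈ 2.453 in

CN(I) from CN(II)=66: (4.2·66)/(10 − 0.058·66) = 69300/1543 ≈ 44.913
S = 1000/(69300/1543) − 10 = 8500/693 in ≈ 12.266 in
Ia = 0.2·(8500/693) = 1700/693 in ≈ 2.453 in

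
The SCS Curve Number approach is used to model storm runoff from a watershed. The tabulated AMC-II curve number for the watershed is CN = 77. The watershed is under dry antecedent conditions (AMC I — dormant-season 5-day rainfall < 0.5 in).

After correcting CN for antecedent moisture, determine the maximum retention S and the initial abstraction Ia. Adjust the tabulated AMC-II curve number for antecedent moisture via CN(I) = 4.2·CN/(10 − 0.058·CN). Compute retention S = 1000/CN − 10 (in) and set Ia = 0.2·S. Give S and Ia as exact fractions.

S = 11500/1617 in ≈ 7.112 in; Ia = 2300/1617 in ≈ 1.422 in

CN(I) from CN(II)=77: (4.2·77)/(10 − 0.058·77) = 161700/2767 ≈ 58.439
S = 1000/(161700/2767) − 10 = 11500/1617 in ≈ 7.112 in
Initial abstraction Ia = S/5 = (11500/1617)/5 = 2300/1617 ≈ 1.422 in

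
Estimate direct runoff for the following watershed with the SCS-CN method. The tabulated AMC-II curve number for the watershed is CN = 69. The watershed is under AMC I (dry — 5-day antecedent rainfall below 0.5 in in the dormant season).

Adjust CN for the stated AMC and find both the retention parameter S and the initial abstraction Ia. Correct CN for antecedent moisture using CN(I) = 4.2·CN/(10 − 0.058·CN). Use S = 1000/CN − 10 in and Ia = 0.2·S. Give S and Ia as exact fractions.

Adjust CN=69 to AMC I: 4.2·69/(10 − 0.058·69) → (1449/5) ÷ (2999/500) = 144900/2999 ≈ 48.316
S = 1000/(144900/2999) − 10 = 15500/1449 in ≈ 10.697 in
Ia = 0.2·(15500/1449) = 3100/1449 in ≈ 2.139 in

S = 15500/1449 in ≈ 10.697 in; Ia = 3100/1449 in ≈ 2.139 in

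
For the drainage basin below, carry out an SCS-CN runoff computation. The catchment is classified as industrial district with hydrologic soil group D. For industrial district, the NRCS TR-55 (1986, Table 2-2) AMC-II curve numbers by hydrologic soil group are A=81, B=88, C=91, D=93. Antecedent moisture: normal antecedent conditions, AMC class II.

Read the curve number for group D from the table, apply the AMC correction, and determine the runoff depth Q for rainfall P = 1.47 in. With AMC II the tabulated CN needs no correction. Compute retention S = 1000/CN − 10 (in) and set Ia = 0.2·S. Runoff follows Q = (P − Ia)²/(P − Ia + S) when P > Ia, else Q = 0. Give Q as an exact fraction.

Q = 21511063/25602900 in ≈ 0.840 in

NRCS table: industrial district, soil group D → CN(II) = 93
CN(II) = 93; AMC II needs no correction.
S = 1000/93 − 10 = 70/93 in ≈ 0.753 in
Ia = 0.2·(70/93) = 14/93 in ≈ 0.151 in
P − Ia = 1.470 − 0.151 = 12271/9300 ≈ 1.319 in (> 0, runoff occurs)
Q = (12271/9300)²/((12271/9300) + 70/93) = (150577441/86490000)/(19271/9300) = 21511063/25602900 in ≈ 0.840 in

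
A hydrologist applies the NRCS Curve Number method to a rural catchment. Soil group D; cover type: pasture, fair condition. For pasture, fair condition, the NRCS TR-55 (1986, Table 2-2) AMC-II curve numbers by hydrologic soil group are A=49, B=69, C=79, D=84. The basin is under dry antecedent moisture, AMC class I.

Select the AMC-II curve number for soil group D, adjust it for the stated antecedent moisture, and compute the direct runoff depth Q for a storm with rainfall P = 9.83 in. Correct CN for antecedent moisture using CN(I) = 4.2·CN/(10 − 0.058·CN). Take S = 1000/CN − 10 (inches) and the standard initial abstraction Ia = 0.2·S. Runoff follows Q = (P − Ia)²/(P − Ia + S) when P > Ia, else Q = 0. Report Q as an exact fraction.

Q = 154844611009/26173482300 in ≈ 5.916 in

NRCS table: pasture, fair condition, soil group D → CN(II) = 84
CN(I) from CN(II)=84: (4.2·84)/(10 − 0.058·84) = 44100/641 ≈ 68.799
S = 1000/(44100/641) − 10 = 2000/441 in ≈ 4.535 in
Ia = 0.2·(2000/441) = 400/441 in ≈ 0.907 in
P − Ia = 9.830 − 0.907 = 393503/44100 ≈ 8.923 in (> 0, runoff occurs)
Q: (393503/44100)² ÷ (593503/44100) = 154844611009/26173482300 in (≈ 5.916 in)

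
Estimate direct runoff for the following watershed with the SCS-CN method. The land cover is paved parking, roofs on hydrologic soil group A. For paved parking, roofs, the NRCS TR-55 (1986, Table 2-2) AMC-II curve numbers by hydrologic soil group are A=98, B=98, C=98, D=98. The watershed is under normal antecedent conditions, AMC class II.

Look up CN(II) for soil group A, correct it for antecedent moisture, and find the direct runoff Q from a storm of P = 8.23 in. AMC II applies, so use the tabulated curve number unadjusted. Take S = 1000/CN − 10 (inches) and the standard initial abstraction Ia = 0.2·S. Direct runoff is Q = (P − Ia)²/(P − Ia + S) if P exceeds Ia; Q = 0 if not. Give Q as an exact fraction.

Q = 1610176129/201522300 in ≈ 7.990 in

NRCS table: paved parking, roofs, soil group A → CN(II) = 98
AMC II — tabulated CN = 98 applies directly.
S = 1000/98 − 10 = 10/49 in ≈ 0.204 in
Initial abstraction Ia = S/5 = (10/49)/5 = 2/49 ≈ 0.041 in
Since P=8.230 > Ia=0.041: effective rainfall P−Ia = 40127/4900 in
Q: (40127/4900)² ÷ (41127/4900) = 1610176129/201522300 in (≈ 7.990 in)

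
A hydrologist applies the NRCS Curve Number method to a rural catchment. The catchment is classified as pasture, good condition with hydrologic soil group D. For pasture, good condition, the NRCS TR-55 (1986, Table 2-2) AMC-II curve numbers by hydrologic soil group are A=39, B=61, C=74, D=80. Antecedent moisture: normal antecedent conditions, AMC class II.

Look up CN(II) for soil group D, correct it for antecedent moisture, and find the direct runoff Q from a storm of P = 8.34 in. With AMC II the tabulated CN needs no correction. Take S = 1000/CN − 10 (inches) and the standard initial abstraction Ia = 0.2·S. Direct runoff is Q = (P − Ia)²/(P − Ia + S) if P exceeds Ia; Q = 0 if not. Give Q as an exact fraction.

NRCS table: pasture, good condition, soil group D → CN(II) = 80
Average conditions: CN = 80 (no AMC adjustment).
Max retention: S = 1000/80 − 10 = 5/2 in (≈ 2.500 in)
Ia = 0.2S: 0.2·2.500 = 0.500 in (exactly 1/2)
Excess rainfall: 8.340 − 0.500 = 7.840 in; P > Ia so Q > 0
Runoff Q = (P−Ia)²/(P−Ia+S) = (7.840)²/(7.840+2.500) = 76832/12925 ≈ 5.944 in

Q = 76832/12925 in ≈ 5.944 in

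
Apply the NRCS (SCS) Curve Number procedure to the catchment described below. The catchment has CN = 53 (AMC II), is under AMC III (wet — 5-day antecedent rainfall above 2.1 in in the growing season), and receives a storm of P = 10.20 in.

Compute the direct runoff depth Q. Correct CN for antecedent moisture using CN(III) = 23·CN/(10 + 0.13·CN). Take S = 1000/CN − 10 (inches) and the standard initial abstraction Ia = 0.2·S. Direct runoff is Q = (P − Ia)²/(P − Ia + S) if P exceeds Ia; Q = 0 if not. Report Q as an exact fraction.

CN(III) from CN(II)=53: (23·53)/(10 + 0.13·53) = 121900/1689 ≈ 72.173
Retention S: 1000/CN − 10 with CN=72.173 → S = 4700/1219 ≈ 3.856 in
Ia = 0.2S: 0.2·3.856 = 0.771 in (exactly 940/1219)
Excess rainfall: 10.200 − 0.771 = 9.429 in; P > Ia so Q > 0
Runoff Q = (P−Ia)²/(P−Ia+S) = (9.429)²/(9.429+3.856) = 3302685961/493506055 ≈ 6.692 in

Q = 3302685961/493506055 in ≈ 6.692 in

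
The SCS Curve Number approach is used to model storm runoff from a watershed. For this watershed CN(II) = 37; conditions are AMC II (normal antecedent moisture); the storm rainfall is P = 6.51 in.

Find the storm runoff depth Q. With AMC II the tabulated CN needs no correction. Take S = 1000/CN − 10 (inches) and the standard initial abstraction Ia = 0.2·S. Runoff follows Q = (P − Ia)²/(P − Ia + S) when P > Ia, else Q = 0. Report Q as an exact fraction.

Average conditions: CN = 37 (no AMC adjustment).
S = 1000/37 − 10 = 630/37 in ≈ 17.027 in
Ia = 0.2S: 0.2·17.027 = 3.405 in (exactly 126/37)
Excess rainfall: 6.510 − 3.405 = 3.105 in; P > Ia so Q > 0
Q: (11487/3700)² ÷ (74487/3700) = 6283389/13123900 in (≈ 0.479 in)

Q = 6283389/13123900 in ≈ 0.479 in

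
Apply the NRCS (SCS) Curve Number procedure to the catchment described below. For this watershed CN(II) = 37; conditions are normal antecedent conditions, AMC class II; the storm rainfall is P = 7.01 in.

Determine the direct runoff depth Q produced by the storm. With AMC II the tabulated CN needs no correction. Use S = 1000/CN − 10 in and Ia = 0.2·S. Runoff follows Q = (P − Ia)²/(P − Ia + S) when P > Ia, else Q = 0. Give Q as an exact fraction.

Q = 177875569/282446900 in ≈ 0.630 in

AMC II — tabulated CN = 37 applies directly.
S = 1000/37 − 10 = 630/37 in ≈ 17.027 in
Initial abstraction Ia = S/5 = (630/37)/5 = 126/37 ≈ 3.405 in
P − Ia = 7.010 − 3.405 = 13337/3700 ≈ 3.605 in (> 0, runoff occurs)
Runoff Q = (P−Ia)²/(P−Ia+S) = (3.605)²/(3.605+17.027) = 177875569/282446900 ≈ 0.630 in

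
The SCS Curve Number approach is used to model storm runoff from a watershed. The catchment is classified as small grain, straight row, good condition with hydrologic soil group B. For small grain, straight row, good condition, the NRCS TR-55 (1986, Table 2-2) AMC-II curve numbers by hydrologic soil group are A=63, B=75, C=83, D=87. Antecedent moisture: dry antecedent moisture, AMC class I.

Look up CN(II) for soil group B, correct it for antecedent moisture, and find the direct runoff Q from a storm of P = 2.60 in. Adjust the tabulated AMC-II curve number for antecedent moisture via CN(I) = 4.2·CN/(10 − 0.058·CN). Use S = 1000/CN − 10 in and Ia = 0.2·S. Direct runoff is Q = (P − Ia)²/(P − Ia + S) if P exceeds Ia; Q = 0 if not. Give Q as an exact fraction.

Q = 101761/887985 in ≈ 0.115 in

NRCS table: small grain, straight row, good condition, soil group B → CN(II) = 75
Dry (AMC I): CN(I) = 4.2·75/(10 − 0.058·75) = 315/(113/20) = 6300/113 ≈ 55.752
S = 1000/(6300/113) − 10 = 500/63 in ≈ 7.937 in
Ia = 0.2S: 0.2·7.937 = 1.587 in (exactly 100/63)
P − Ia = 2.600 − 1.587 = 319/315 ≈ 1.013 in (> 0, runoff occurs)
Q: (319/315)² ÷ (2819/315) = 101761/887985 in (≈ 0.115 in)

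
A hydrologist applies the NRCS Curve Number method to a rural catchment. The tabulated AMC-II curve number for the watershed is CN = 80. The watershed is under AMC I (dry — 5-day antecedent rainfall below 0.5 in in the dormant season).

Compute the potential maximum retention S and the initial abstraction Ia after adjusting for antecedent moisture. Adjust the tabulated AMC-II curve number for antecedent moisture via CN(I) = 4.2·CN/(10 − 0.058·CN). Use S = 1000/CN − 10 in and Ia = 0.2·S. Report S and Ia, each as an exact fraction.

Adjust CN=80 to AMC I: 4.2·80/(10 − 0.058·80) → 336 ÷ (134/25) = 4200/67 ≈ 62.687
S = 1000/(4200/67) − 10 = 125/21 in ≈ 5.952 in
Ia = 0.2S: 0.2·5.952 = 1.190 in (exactly 25/21)

S = 125/21 in ≈ 5.952 in; Ia = 25/21 in ≈ 1.190 in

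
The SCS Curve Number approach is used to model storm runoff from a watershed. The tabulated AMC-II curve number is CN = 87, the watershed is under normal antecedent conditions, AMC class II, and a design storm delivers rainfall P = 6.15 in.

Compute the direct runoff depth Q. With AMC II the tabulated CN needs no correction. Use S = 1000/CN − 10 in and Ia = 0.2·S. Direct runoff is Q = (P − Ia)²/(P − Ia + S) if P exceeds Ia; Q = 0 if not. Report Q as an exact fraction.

Q = 103652761/22238940 in ≈ 4.661 in

Average conditions: CN = 87 (no AMC adjustment).
S = 1000/87 − 10 = 130/87 in ≈ 1.494 in
Initial abstraction Ia = S/5 = (130/87)/5 = 26/87 ≈ 0.299 in
P − Ia = 6.150 − 0.299 = 10181/1740 ≈ 5.851 in (> 0, runoff occurs)
Q: (10181/1740)² ÷ (12781/1740) = 103652761/22238940 in (≈ 4.661 in)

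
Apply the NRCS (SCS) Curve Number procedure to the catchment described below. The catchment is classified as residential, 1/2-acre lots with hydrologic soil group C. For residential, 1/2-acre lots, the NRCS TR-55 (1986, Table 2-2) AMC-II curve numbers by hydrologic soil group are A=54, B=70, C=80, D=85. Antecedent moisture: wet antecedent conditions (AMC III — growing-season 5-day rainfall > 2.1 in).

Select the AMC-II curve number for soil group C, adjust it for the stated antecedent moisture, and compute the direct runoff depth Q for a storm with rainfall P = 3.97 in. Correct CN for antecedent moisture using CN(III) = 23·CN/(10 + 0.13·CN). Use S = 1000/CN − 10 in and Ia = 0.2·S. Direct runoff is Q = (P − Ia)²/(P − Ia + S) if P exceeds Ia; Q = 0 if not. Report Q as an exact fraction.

Q = 74494161/25601300 in ≈ 2.910 in

NRCS table: residential, 1/2-acre lots, soil group C → CN(II) = 80
Wet (AMC III): CN(III) = 23·80/(10 + 0.13·80) = 1840/(102/5) = 4600/51 ≈ 90.196
Retention S: 1000/CN − 10 with CN=90.196 → S = 25/23 ≈ 1.087 in
Initial abstraction Ia = S/5 = (25/23)/5 = 5/23 ≈ 0.217 in
P − Ia = 3.970 − 0.217 = 8631/2300 ≈ 3.753 in (> 0, runoff occurs)
Runoff Q = (P−Ia)²/(P−Ia+S) = (3.753)²/(3.753+1.087) = 74494161/25601300 ≈ 2.910 in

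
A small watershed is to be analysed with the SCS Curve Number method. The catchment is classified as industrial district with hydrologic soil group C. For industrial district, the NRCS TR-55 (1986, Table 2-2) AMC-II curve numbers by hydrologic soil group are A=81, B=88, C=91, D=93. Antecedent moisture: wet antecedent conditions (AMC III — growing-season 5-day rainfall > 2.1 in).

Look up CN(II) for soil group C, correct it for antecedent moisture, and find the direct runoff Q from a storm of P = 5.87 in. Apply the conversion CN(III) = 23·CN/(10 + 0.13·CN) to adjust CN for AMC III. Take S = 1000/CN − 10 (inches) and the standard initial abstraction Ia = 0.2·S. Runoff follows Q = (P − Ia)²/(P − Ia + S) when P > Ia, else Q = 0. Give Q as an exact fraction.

NRCS table: industrial district, soil group C → CN(II) = 91
Wet (AMC III): CN(III) = 23·91/(10 + 0.13·91) = 2093/(2183/100) = 209300/2183 ≈ 95.877
Max retention: S = 1000/(209300/2183) − 10 = 900/2093 in (≈ 0.430 in)
Ia = 0.2S: 0.2·0.430 = 0.086 in (exactly 180/2093)
Excess rainfall: 5.870 − 0.086 = 5.784 in; P > Ia so Q > 0
Q: (1210591/209300)² ÷ (1300591/209300) = 1465530569281/272213696300 in (≈ 5.384 in)

Q = 1465530569281/272213696300 in ≈ 5.384 in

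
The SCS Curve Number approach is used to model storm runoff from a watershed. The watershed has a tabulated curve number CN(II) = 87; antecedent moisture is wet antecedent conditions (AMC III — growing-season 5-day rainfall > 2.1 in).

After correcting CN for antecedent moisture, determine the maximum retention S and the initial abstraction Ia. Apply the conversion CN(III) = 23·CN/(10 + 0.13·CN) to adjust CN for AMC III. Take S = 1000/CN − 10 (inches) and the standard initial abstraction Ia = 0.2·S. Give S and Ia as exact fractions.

S = 1300/2001 in ≈ 0.650 in; Ia = 260/2001 in ≈ 0.130 in

Adjust CN=87 to AMC III: 23·87/(10 + 0.13·87) → 2001 ÷ (2131/100) = 200100/2131 ≈ 93.900
Retention S: 1000/CN − 10 with CN=93.900 → S = 1300/2001 ≈ 0.650 in
Ia = 0.2·(1300/2001) = 260/2001 in ≈ 0.130 in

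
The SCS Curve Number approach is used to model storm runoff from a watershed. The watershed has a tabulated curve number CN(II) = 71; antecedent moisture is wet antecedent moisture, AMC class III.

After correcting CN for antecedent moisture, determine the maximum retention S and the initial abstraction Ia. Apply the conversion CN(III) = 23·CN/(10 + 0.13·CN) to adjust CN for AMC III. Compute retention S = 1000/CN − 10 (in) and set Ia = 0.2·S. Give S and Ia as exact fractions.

CN(III) from CN(II)=71: (23·71)/(10 + 0.13·71) = 163300/1923 ≈ 84.919
Max retention: S = 1000/(163300/1923) − 10 = 2900/1633 in (≈ 1.776 in)
Initial abstraction Ia = S/5 = (2900/1633)/5 = 580/1633 ≈ 0.355 in

S = 2900/1633 in ≈ 1.776 in; Ia = 580/1633 in ≈ 0.355 in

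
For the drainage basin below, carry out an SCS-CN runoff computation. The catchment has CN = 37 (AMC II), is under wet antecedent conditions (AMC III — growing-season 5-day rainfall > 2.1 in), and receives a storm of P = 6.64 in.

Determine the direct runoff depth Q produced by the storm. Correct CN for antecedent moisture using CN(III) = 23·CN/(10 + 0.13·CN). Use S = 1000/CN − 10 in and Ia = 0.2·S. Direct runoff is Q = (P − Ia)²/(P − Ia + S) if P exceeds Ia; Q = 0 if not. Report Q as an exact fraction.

CN(III) from CN(II)=37: (23·37)/(10 + 0.13·37) = 85100/1481 ≈ 57.461
Max retention: S = 1000/(85100/1481) − 10 = 6300/851 in (≈ 7.403 in)
Initial abstraction Ia = S/5 = (6300/851)/5 = 1260/851 ≈ 1.481 in
Since P=6.640 > Ia=1.481: effective rainfall P−Ia = 109766/21275 in
Runoff Q = (P−Ia)²/(P−Ia+S) = (5.159)²/(5.159+7.403) = 6024287378/2843042075 ≈ 2.119 in

Q = 6024287378/2843042075 in ≈ 2.119 in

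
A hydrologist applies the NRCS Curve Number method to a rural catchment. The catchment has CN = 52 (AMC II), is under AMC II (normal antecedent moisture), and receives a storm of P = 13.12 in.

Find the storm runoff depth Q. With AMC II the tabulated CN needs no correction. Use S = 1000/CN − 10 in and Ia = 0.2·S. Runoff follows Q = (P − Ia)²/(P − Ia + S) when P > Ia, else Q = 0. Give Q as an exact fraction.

AMC II — tabulated CN = 52 applies directly.
Retention S: 1000/CN − 10 with CN=52.000 → S = 120/13 ≈ 9.231 in
Ia = 0.2·(120/13) = 24/13 in ≈ 1.846 in
Excess rainfall: 13.120 − 1.846 = 11.274 in; P > Ia so Q > 0
Runoff Q = (P−Ia)²/(P−Ia+S) = (11.274)²/(11.274+9.231) = 1678112/270725 ≈ 6.199 in

Q = 1678112/270725 in ≈ 6.199 in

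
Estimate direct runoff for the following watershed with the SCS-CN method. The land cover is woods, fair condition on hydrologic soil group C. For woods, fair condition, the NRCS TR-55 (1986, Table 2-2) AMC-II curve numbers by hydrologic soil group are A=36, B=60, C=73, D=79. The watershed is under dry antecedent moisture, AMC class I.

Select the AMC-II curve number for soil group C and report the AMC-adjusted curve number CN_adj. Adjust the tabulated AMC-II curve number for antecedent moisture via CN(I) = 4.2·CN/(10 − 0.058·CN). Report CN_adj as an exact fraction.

NRCS table: woods, fair condition, soil group C → CN(II) = 73
Dry (AMC I): CN(I) = 4.2·73/(10 − 0.058·73) = (1533/5)/(2883/500) = 51100/961 ≈ 53.174

CN_adj = 51100/961 ≈ 53.174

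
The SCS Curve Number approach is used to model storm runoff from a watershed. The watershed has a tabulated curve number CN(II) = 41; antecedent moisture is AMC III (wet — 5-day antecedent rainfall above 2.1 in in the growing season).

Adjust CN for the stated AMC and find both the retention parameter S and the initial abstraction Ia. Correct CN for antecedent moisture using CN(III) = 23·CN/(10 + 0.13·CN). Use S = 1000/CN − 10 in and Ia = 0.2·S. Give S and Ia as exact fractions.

Adjust CN=41 to AMC III: 23·41/(10 + 0.13·41) → 943 ÷ (1533/100) = 94300/1533 ≈ 61.513
Retention S: 1000/CN − 10 with CN=61.513 → S = 5900/943 ≈ 6.257 in
Initial abstraction Ia = S/5 = (5900/943)/5 = 1180/943 ≈ 1.251 in

S = 5900/943 in ≈ 6.257 in; Ia = 1180/943 in ≈ 1.251 in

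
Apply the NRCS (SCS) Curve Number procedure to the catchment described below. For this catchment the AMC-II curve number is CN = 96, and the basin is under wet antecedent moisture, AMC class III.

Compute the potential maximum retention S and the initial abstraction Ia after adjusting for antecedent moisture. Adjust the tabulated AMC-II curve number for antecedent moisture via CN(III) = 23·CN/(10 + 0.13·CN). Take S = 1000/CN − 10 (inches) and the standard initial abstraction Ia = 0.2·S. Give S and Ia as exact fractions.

Wet (AMC III): CN(III) = 23·96/(10 + 0.13·96) = 2208/(562/25) = 27600/281 ≈ 98.221
S = 1000/(27600/281) − 10 = 25/138 in ≈ 0.181 in
Ia = 0.2·(25/138) = 5/138 in ≈ 0.036 in

S = 25/138 in ≈ 0.181 in; Ia = 5/138 in ≈ 0.036 in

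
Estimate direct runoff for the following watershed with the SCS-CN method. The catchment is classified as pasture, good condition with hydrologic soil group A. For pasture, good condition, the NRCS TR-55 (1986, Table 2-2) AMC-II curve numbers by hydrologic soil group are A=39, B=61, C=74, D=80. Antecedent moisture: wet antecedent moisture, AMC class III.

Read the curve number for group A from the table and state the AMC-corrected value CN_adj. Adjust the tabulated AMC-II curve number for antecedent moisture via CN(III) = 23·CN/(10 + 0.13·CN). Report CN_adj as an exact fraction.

NRCS table: pasture, good condition, soil group A → CN(II) = 39
Adjust CN=39 to AMC III: 23·39/(10 + 0.13·39) → 897 ÷ (1507/100) = 89700/1507 ≈ 59.522

CN_adj = 89700/1507 ≈ 59.522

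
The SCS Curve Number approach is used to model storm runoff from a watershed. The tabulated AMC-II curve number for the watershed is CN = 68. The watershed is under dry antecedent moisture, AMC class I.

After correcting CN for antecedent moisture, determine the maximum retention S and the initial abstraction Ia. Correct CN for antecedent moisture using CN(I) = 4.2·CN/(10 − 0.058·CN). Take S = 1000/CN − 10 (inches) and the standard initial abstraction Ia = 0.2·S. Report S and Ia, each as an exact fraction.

CN(I) from CN(II)=68: (4.2·68)/(10 − 0.058·68) = 35700/757 ≈ 47.160
Max retention: S = 1000/(35700/757) − 10 = 4000/357 in (≈ 11.204 in)
Ia = 0.2·(4000/357) = 800/357 in ≈ 2.241 in

S = 4000/357 in ≈ 11.204 in; Ia = 800/357 in ≈ 2.241 in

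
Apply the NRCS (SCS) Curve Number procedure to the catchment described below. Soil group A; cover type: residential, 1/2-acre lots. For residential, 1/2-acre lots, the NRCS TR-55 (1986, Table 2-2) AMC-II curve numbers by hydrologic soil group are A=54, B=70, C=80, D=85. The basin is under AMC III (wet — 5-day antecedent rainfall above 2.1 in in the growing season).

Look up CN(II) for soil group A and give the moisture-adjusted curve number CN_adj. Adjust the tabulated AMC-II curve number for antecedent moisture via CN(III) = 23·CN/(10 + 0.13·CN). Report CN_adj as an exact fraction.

NRCS table: residential, 1/2-acre lots, soil group A → CN(II) = 54
Adjust CN=54 to AMC III: 23·54/(10 + 0.13·54) → 1242 ÷ (851/50) = 2700/37 ≈ 72.973

CN_adj = 2700/37 ≈ 72.973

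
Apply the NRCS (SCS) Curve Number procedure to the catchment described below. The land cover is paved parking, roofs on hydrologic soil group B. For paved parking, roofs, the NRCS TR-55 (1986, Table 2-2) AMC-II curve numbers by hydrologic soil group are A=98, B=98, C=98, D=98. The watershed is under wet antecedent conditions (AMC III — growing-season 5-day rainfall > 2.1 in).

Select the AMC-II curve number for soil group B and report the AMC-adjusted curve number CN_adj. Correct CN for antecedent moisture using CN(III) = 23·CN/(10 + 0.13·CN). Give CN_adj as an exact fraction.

NRCS table: paved parking, roofs, soil group B → CN(II) = 98
CN(III) from CN(II)=98: (23·98)/(10 + 0.13·98) = 112700/1137 ≈ 99.120

CN_adj = 112700/1137 ≈ 99.120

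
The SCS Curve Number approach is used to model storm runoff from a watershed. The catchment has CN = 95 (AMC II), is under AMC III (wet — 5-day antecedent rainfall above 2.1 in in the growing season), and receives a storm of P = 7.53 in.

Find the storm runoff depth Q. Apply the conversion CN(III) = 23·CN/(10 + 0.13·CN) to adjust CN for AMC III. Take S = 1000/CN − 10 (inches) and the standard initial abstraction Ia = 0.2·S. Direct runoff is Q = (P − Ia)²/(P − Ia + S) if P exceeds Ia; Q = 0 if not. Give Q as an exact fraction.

Adjust CN=95 to AMC III: 23·95/(10 + 0.13·95) → 2185 ÷ (447/20) = 43700/447 ≈ 97.763
Max retention: S = 1000/(43700/447) − 10 = 100/437 in (≈ 0.229 in)
Ia = 0.2S: 0.2·0.229 = 0.046 in (exactly 20/437)
Since P=7.530 > Ia=0.046: effective rainfall P−Ia = 327061/43700 in
Q: (327061/43700)² ÷ (337061/43700) = 106968897721/14729565700 in (≈ 7.262 in)

Q = 106968897721/14729565700 in ≈ 7.262 in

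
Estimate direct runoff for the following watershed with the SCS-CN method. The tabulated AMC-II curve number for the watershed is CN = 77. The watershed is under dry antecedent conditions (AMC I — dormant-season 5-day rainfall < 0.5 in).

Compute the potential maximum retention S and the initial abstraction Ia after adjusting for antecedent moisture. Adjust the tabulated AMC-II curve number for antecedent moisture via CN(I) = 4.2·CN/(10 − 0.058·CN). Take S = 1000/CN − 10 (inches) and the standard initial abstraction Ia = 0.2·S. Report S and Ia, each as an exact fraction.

S = 11500/1617 in ≈ 7.112 in; Ia = 2300/1617 in ≈ 1.422 in

Dry (AMC I): CN(I) = 4.2·77/(10 − 0.058·77) = (1617/5)/(2767/500) = 161700/2767 ≈ 58.439
Max retention: S = 1000/(161700/2767) − 10 = 11500/1617 in (≈ 7.112 in)
Initial abstraction Ia = S/5 = (11500/1617)/5 = 2300/1617 ≈ 1.422 in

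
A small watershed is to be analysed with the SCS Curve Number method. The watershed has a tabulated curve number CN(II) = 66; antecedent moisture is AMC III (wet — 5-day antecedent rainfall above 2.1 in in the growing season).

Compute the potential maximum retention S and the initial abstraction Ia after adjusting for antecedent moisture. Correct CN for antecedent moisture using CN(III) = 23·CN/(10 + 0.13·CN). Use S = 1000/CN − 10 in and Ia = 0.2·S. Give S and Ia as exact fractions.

S = 1700/759 in ≈ 2.240 in; Ia = 340/759 in ≈ 0.448 in

Adjust CN=66 to AMC III: 23·66/(10 + 0.13·66) → 1518 ÷ (929/50) = 75900/929 ≈ 81.701
Retention S: 1000/CN − 10 with CN=81.701 → S = 1700/759 ≈ 2.240 in
Initial abstraction Ia = S/5 = (1700/759)/5 = 340/759 ≈ 0.448 in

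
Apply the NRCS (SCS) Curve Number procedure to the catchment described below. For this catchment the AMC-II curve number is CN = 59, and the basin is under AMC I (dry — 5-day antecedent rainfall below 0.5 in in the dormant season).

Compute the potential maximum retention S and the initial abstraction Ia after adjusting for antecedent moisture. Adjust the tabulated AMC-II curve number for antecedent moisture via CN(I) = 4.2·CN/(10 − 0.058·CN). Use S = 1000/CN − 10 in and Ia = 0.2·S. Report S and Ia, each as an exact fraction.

S = 20500/1239 in ≈ 16.546 in; Ia = 4100/1239 in ≈ 3.309 in

Dry (AMC I): CN(I) = 4.2·59/(10 − 0.058·59) = (1239/5)/(3289/500) = 123900/3289 ≈ 37.671
S = 1000/(123900/3289) − 10 = 20500/1239 in ≈ 16.546 in
Ia = 0.2S: 0.2·16.546 = 3.309 in (exactly 4100/1239)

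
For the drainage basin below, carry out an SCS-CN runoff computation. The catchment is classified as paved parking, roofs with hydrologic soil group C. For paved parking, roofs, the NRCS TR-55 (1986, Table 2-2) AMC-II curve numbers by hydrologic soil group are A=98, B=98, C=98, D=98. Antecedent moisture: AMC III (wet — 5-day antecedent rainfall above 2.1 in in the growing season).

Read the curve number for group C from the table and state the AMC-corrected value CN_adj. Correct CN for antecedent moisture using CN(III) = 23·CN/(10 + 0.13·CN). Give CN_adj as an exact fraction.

CN_adj = 112700/1137 ≈ 99.120

NRCS table: paved parking, roofs, soil group C → CN(II) = 98
Wet (AMC III): CN(III) = 23·98/(10 + 0.13·98) = 2254/(1137/50) = 112700/1137 ≈ 99.120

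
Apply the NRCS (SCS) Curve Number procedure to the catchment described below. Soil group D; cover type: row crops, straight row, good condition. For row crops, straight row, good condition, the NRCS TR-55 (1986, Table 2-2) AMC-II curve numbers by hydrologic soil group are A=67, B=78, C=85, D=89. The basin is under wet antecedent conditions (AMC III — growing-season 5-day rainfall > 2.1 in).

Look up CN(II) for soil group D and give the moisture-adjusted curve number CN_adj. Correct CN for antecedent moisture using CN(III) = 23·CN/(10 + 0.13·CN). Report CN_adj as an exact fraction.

NRCS table: row crops, straight row, good condition, soil group D → CN(II) = 89
Wet (AMC III): CN(III) = 23·89/(10 + 0.13·89) = 2047/(2157/100) = 204700/2157 ≈ 94.900

CN_adj = 204700/2157 ≈ 94.900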